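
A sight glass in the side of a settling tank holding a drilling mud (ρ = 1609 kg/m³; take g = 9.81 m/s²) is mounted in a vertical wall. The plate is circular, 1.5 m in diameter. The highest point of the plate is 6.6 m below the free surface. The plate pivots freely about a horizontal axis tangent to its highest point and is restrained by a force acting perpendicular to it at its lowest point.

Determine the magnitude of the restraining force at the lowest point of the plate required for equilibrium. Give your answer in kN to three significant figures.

γ = ρg = 1609 × 9.81 / 1000 = 15.78429 kN/m³.
The centroid is at the centre, 0.75 m below the top of the plate, so the centroid depth is h_c = 6.6 + 0.75 = 7.35 m.
A = π(0.75)² = 1.76715 m².
Resultant F = γ·h_c·A = 15.78429 × 7.35 × 1.76715 = 205.015 kN.
I_c = πr⁴/4 = π × 0.75⁴/4 = 0.248505 m⁴.
Centre of pressure: y_p = y_c + I_c/(y_c·A) = 7.35 + 0.248505/(7.35 × 1.76715) = 7.35 + 0.0191326 = 7.36913 m along the plane.
The resultant acts 0.75 + 0.0191326 = 0.769133 m (along the plate) below the hinge at the top edge, so the moment about the hinge is M = F × 0.769133 = 205.015 × 0.769133 = 157.684 kN·m.
A normal force at the bottom, 1.5 m from the hinge, must supply this moment: P = 157.684/1.5 = 105.123 kN.

P ≈ 105 kN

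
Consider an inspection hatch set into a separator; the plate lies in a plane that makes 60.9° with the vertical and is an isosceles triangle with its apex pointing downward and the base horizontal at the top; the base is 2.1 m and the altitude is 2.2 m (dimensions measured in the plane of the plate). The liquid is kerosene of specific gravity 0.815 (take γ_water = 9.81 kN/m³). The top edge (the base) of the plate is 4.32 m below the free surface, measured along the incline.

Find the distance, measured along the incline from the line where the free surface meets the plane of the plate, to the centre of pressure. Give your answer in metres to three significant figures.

γ = 0.815 × 9.81 = 7.99515 kN/m³.
The plate makes 60.9° with the vertical, i.e. θ = 90° − 60.9° = 29.1° to the horizontal. Measuring y along the incline from the free-surface line, vertical depth h = y·sinθ with sinθ = 0.486335.
With the apex down, the centroid sits h/3 = 2.2/3 = 0.733333 m below the base (the top edge), so y_c = 4.32 + 0.733333 = 5.05333 m and h_c = 5.05333 × 0.486335 = 2.45761 m.
A = ½ × 2.1 × 2.2 = 2.31 m².
Resultant F = γ·h_c·A = 7.99515 × 2.45761 × 2.31 = 45.3891 kN.
I_c = b·h³/36 = 2.1 × 2.2³/36 = 0.621133 m⁴.
Centre of pressure: y_p = y_c + I_c/(y_c·A) = 5.05333 + 0.621133/(5.05333 × 2.31) = 5.05333 + 0.0532102 = 5.10654 m along the plane.

y_p = 5.11 m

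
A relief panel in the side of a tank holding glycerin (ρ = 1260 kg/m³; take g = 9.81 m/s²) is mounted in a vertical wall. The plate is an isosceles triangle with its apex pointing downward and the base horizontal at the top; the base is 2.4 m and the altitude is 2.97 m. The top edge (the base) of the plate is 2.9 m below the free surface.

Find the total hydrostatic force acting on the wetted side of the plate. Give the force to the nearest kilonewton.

F ≈ 171 kN

γ = ρg = 1260 × 9.81 / 1000 = 12.3606 kN/m³.
With the apex down, the centroid sits h/3 = 2.97/3 = 0.99 m below the base (the top edge), so the centroid depth is h_c = 2.9 + 0.99 = 3.89 m.
A = ½ × 2.4 × 2.97 = 3.564 m².
Resultant F = γ·h_c·A = 12.3606 × 3.89 × 3.564 = 171.367 kN.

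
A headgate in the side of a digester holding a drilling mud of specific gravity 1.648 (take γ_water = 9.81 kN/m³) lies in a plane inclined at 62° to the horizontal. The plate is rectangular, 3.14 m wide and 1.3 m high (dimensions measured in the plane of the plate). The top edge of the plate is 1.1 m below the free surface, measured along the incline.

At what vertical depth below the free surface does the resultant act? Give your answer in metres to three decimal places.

h_p = 1.616 m

γ = 1.648 × 9.81 = 16.16688 kN/m³.
Let θ = 62° be the plate's angle to the horizontal; measure y along the incline from where the plane meets the free surface. Vertical depth h = y·sinθ with sinθ = 0.882948.
The centroid lies 1.3/2 = 0.65 m below the top edge, so y_c = 1.1 + 0.65 = 1.75 m and h_c = 1.75 × 0.882948 = 1.54516 m.
A = 3.14 × 1.3 = 4.082 m².
Resultant F = γ·h_c·A = 16.16688 × 1.54516 × 4.082 = 101.97 kN.
I_c = b·h³/12 = 3.14 × 1.3³/12 = 0.574882 m⁴.
Centre of pressure: y_p = y_c + I_c/(y_c·A) = 1.75 + 0.574882/(1.75 × 4.082) = 1.75 + 0.0804762 = 1.83048 m along the plane.
Vertically, h_p = y_p·sinθ = 1.83048 × 0.882948 = 1.61622 m.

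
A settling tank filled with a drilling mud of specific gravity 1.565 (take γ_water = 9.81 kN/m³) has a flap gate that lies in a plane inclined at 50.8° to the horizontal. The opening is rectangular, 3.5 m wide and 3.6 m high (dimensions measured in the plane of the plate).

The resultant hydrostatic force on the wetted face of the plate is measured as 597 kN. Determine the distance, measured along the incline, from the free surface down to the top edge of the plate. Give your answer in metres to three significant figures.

y_top ≈ 2.18 m

γ = 1.565 × 9.81 = 15.35265 kN/m³.
A = 3.5 × 3.6 = 12.6 m².
From F = γ·h_c·A, the centroid depth is h_c = 597/(15.35265 × 12.6) = 3.08617 m.
Let θ = 50.8° be the plate's angle to the horizontal; measure y along the incline from where the plane meets the free surface. Vertical depth h = y·sinθ with sinθ = 0.774944.
Along the incline, y_c = h_c/sinθ = 3.08617/0.774944 = 3.98244 m.
The centroid lies 3.6/2 = 1.8 m below the top edge, so the top edge sits at y_top = 3.98244 − 1.8 = 2.18244 m along the incline.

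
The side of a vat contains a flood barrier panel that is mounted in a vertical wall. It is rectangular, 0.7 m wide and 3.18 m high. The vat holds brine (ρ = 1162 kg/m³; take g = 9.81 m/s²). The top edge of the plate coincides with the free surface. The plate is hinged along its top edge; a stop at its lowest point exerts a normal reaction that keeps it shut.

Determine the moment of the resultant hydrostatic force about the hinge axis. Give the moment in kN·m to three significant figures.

γ = ρg = 1162 × 9.81 / 1000 = 11.39922 kN/m³.
The centroid lies 3.18/2 = 1.59 m below the top edge, so the centroid depth is h_c = 1.59 m.
A = 0.7 × 3.18 = 2.226 m².
Resultant F = γ·h_c·A = 11.39922 × 1.59 × 2.226 = 40.3457 kN.
I_c = b·h³/12 = 0.7 × 3.18³/12 = 1.87585 m⁴.
Centre of pressure: y_p = y_c + I_c/(y_c·A) = 1.59 + 1.87585/(1.59 × 2.226) = 1.59 + 0.53 = 2.12 m along the plane.
The resultant acts 1.59 + 0.53 = 2.12 m (along the plate) below the hinge at the top edge, so the moment about the hinge is M = F × 2.12 = 40.3457 × 2.12 = 85.5329 kN·m.

M ≈ 85.5 kN·m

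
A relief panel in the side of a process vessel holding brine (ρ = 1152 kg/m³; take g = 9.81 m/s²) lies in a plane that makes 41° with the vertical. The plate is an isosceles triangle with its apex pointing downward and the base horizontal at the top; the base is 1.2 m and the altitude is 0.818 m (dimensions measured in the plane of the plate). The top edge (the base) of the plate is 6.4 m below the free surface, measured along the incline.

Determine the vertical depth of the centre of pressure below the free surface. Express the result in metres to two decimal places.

γ = ρg = 1152 × 9.81 / 1000 = 11.30112 kN/m³.
The plate makes 41° with the vertical, i.e. θ = 90° − 41° = 49° to the horizontal. Measuring y along the incline from the free-surface line, vertical depth h = y·sinθ with sinθ = 0.754710.
With the apex down, the centroid sits h/3 = 0.818/3 = 0.272667 m below the base (the top edge), so y_c = 6.4 + 0.272667 = 6.67267 m and h_c = 6.67267 × 0.754710 = 5.03593 m.
A = ½ × 1.2 × 0.818 = 0.4908 m².
Resultant F = γ·h_c·A = 11.30112 × 5.03593 × 0.4908 = 27.9322 kN.
I_c = b·h³/36 = 1.2 × 0.818³/36 = 0.0182448 m⁴.
Centre of pressure: y_p = y_c + I_c/(y_c·A) = 6.67267 + 0.0182448/(6.67267 × 0.4908) = 6.67267 + 0.00557102 = 6.67824 m along the plane.
Vertically, h_p = y_p·sinθ = 6.67824 × 0.754710 = 5.04013 m.

h_p = 5.04 m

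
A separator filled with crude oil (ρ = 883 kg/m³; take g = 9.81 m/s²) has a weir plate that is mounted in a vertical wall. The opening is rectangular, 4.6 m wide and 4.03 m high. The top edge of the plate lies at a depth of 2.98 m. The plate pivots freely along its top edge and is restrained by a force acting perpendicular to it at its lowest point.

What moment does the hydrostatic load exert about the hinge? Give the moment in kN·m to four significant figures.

M ≈ 1834 kN·m

γ = ρg = 883 × 9.81 / 1000 = 8.66223 kN/m³.
The centroid lies 4.03/2 = 2.015 m below the top edge, so the centroid depth is h_c = 2.98 + 2.015 = 4.995 m.
A = 4.6 × 4.03 = 18.538 m².
Resultant F = γ·h_c·A = 8.66223 × 4.995 × 18.538 = 802.099 kN.
I_c = b·h³/12 = 4.6 × 4.03³/12 = 25.0895 m⁴.
Centre of pressure: y_p = y_c + I_c/(y_c·A) = 4.995 + 25.0895/(4.995 × 18.538) = 4.995 + 0.270953 = 5.26595 m along the plane.
The resultant acts 2.015 + 0.270953 = 2.28595 m (along the plate) below the hinge at the top edge, so the moment about the hinge is M = F × 2.28595 = 802.099 × 2.28595 = 1833.56 kN·m.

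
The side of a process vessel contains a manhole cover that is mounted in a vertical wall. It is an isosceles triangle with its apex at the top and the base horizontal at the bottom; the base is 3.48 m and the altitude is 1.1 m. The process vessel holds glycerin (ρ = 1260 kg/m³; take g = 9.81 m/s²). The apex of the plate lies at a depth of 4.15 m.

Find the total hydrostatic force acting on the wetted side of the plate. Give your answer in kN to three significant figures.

γ = ρg = 1260 × 9.81 / 1000 = 12.3606 kN/m³.
With the apex up, the centroid sits 2h/3 = 2 × 1.1/3 = 0.733333 m below the apex, so the centroid depth is h_c = 4.15 + 0.733333 = 4.88333 m.
A = ½ × 3.48 × 1.1 = 1.914 m².
Resultant F = γ·h_c·A = 12.3606 × 4.88333 × 1.914 = 115.531 kN.

F ≈ 116 kN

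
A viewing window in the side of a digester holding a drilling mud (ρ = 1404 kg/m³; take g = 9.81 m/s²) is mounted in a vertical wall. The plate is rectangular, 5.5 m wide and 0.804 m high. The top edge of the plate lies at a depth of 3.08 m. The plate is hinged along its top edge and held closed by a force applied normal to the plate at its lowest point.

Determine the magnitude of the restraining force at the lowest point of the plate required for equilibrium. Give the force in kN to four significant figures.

γ = ρg = 1404 × 9.81 / 1000 = 13.77324 kN/m³.
The centroid lies 0.804/2 = 0.402 m below the top edge, so the centroid depth is h_c = 3.08 + 0.402 = 3.482 m.
A = 5.5 × 0.804 = 4.422 m².
Resultant F = γ·h_c·A = 13.77324 × 3.482 × 4.422 = 212.072 kN.
I_c = b·h³/12 = 5.5 × 0.804³/12 = 0.238204 m⁴.
Centre of pressure: y_p = y_c + I_c/(y_c·A) = 3.482 + 0.238204/(3.482 × 4.422) = 3.482 + 0.0154704 = 3.49747 m along the plane.
The resultant acts 0.402 + 0.0154704 = 0.41747 m (along the plate) below the hinge at the top edge, so the moment about the hinge is M = F × 0.41747 = 212.072 × 0.41747 = 88.5337 kN·m.
A normal force at the bottom, 0.804 m from the hinge, must supply this moment: P = 88.5337/0.804 = 110.117 kN.

P ≈ 110.1 kN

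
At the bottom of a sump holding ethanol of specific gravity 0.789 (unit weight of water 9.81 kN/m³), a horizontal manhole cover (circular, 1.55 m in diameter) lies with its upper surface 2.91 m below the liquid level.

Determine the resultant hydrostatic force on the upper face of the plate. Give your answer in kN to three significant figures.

γ = 0.789 × 9.81 = 7.74009 kN/m³.
The plate is horizontal, so pressure is uniform at p = γ·h = 7.74009 × 2.91 = 22.5237 kN/m².
A = π(0.775)² = 1.88692 m².
F = p·A = 22.5237 × 1.88692 = 42.5004 kN.

F ≈ 42.5 kN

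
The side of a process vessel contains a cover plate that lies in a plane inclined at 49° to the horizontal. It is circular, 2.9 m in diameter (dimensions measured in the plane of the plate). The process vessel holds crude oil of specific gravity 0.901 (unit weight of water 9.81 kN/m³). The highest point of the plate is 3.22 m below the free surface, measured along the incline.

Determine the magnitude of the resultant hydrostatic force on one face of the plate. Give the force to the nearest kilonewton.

γ = 0.901 × 9.81 = 8.83881 kN/m³.
Let θ = 49° be the plate's angle to the horizontal; measure y along the incline from where the plane meets the free surface. Vertical depth h = y·sinθ with sinθ = 0.754710.
The centroid is at the centre, 1.45 m below the top of the plate, so y_c = 3.22 + 1.45 = 4.67 m and h_c = 4.67 × 0.754710 = 3.5245 m.
A = π(1.45)² = 6.6052 m².
Resultant F = γ·h_c·A = 8.83881 × 3.5245 × 6.6052 = 205.768 kN.

F ≈ 206 kN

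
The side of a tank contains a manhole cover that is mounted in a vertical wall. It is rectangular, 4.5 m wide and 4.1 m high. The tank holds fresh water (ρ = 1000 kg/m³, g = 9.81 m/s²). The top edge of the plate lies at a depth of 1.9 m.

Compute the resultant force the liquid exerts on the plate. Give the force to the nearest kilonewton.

F ≈ 715 kN

γ = ρg = 1000 × 9.81 = 9810 N/m³ = 9.81 kN/m³.
The centroid lies 4.1/2 = 2.05 m below the top edge, so the centroid depth is h_c = 1.9 + 2.05 = 3.95 m.
A = 4.5 × 4.1 = 18.45 m².
Resultant F = γ·h_c·A = 9.81 × 3.95 × 18.45 = 714.928 kN.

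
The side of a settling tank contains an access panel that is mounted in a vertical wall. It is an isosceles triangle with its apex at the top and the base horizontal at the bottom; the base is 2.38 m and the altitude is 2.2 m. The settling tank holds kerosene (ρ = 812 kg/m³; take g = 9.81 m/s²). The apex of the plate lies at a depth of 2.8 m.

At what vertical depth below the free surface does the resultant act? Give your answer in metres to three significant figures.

γ = ρg = 812 × 9.81 / 1000 = 7.96572 kN/m³.
With the apex up, the centroid sits 2h/3 = 2 × 2.2/3 = 1.46667 m below the apex, so the centroid depth is h_c = 2.8 + 1.46667 = 4.26667 m.
A = ½ × 2.38 × 2.2 = 2.618 m².
Resultant F = γ·h_c·A = 7.96572 × 4.26667 × 2.618 = 88.9782 kN.
I_c = b·h³/36 = 2.38 × 2.2³/36 = 0.703951 m⁴.
Centre of pressure: y_p = y_c + I_c/(y_c·A) = 4.26667 + 0.703951/(4.26667 × 2.618) = 4.26667 + 0.0630208 = 4.32969 m along the plane.

h_p = 4.33 m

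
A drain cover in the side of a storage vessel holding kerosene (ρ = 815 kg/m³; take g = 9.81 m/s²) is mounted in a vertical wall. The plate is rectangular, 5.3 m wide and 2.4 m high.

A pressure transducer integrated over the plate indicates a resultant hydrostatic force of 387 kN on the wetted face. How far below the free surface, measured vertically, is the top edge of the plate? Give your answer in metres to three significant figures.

γ = ρg = 815 × 9.81 / 1000 = 7.99515 kN/m³.
A = 5.3 × 2.4 = 12.72 m².
From F = γ·h_c·A, the centroid depth is h_c = 387/(7.99515 × 12.72) = 3.80537 m.
The centroid lies 2.4/2 = 1.2 m below the top edge, so the top edge sits at h_top = 3.80537 − 1.2 = 2.60537 m below the surface.

d_top ≈ 2.61 m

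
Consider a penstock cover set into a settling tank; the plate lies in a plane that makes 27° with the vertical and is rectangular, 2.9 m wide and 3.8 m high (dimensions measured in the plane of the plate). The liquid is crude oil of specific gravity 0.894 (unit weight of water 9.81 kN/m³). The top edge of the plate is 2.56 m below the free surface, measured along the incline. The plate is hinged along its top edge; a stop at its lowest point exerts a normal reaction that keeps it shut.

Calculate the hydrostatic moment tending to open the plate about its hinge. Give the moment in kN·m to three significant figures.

γ = 0.894 × 9.81 = 8.77014 kN/m³.
The plate makes 27° with the vertical, i.e. θ = 90° − 27° = 63° to the horizontal. Measuring y along the incline from the free-surface line, vertical depth h = y·sinθ with sinθ = 0.891007.
The centroid lies 3.8/2 = 1.9 m below the top edge, so y_c = 2.56 + 1.9 = 4.46 m and h_c = 4.46 × 0.891007 = 3.97389 m.
A = 2.9 × 3.8 = 11.02 m².
Resultant F = γ·h_c·A = 8.77014 × 3.97389 × 11.02 = 384.064 kN.
I_c = b·h³/12 = 2.9 × 3.8³/12 = 13.2607 m⁴.
Centre of pressure: y_p = y_c + I_c/(y_c·A) = 4.46 + 13.2607/(4.46 × 11.02) = 4.46 + 0.269805 = 4.7298 m along the plane.
The resultant acts 1.9 + 0.269805 = 2.1698 m (along the plate) below the hinge at the top edge, so the moment about the hinge is M = F × 2.1698 = 384.064 × 2.1698 = 833.342 kN·m.

M ≈ 833 kN·m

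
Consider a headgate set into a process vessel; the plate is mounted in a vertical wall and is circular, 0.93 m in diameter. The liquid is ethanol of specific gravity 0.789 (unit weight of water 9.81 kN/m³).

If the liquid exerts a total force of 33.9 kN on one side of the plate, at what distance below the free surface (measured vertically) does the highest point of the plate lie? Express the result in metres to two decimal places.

d_top ≈ 5.98 m

γ = 0.789 × 9.81 = 7.74009 kN/m³.
A = π(0.465)² = 0.679291 m².
From F = γ·h_c·A, the centroid depth is h_c = 33.9/(7.74009 × 0.679291) = 6.4476 m.
The centroid is at the centre, 0.465 m below the top of the plate, so the highest point sits at h_top = 6.4476 − 0.465 = 5.9826 m below the surface.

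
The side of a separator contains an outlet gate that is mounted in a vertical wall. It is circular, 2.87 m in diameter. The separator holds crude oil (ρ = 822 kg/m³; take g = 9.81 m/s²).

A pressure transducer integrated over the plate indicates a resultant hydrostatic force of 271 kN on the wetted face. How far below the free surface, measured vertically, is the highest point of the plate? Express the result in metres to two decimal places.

d_top ≈ 3.76 m

γ = ρg = 822 × 9.81 / 1000 = 8.06382 kN/m³.
A = π(1.435)² = 6.46925 m².
From F = γ·h_c·A, the centroid depth is h_c = 271/(8.06382 × 6.46925) = 5.19487 m.
The centroid is at the centre, 1.435 m below the top of the plate, so the highest point sits at h_top = 5.19487 − 1.435 = 3.75987 m below the surface.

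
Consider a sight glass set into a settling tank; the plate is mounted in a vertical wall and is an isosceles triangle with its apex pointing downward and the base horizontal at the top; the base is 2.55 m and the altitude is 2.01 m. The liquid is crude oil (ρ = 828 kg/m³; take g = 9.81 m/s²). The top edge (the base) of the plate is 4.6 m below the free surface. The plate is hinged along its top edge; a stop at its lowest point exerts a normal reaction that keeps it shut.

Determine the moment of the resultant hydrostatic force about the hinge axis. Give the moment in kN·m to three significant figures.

γ = ρg = 828 × 9.81 / 1000 = 8.12268 kN/m³.
With the apex down, the centroid sits h/3 = 2.01/3 = 0.67 m below the base (the top edge), so the centroid depth is h_c = 4.6 + 0.67 = 5.27 m.
A = ½ × 2.55 × 2.01 = 2.56275 m².
Resultant F = γ·h_c·A = 8.12268 × 5.27 × 2.56275 = 109.702 kN.
I_c = b·h³/36 = 2.55 × 2.01³/36 = 0.575209 m⁴.
Centre of pressure: y_p = y_c + I_c/(y_c·A) = 5.27 + 0.575209/(5.27 × 2.56275) = 5.27 + 0.0425901 = 5.31259 m along the plane.
The resultant acts 0.67 + 0.0425901 = 0.71259 m (along the plate) below the hinge at the top edge, so the moment about the hinge is M = F × 0.71259 = 109.702 × 0.71259 = 78.1725 kN·m.

M ≈ 78.2 kN·m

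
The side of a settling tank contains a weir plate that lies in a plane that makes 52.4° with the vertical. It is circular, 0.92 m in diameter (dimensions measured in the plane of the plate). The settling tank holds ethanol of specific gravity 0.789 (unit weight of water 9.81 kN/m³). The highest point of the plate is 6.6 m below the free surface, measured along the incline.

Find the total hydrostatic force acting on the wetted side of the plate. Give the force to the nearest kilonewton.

F ≈ 22 kN

γ = 0.789 × 9.81 = 7.74009 kN/m³.
The plate makes 52.4° with the vertical, i.e. θ = 90° − 52.4° = 37.6° to the horizontal. Measuring y along the incline from the free-surface line, vertical depth h = y·sinθ with sinθ = 0.610145.
The centroid is at the centre, 0.46 m below the top of the plate, so y_c = 6.6 + 0.46 = 7.06 m and h_c = 7.06 × 0.610145 = 4.30762 m.
A = π(0.46)² = 0.664761 m².
Resultant F = γ·h_c·A = 7.74009 × 4.30762 × 0.664761 = 22.164 kN.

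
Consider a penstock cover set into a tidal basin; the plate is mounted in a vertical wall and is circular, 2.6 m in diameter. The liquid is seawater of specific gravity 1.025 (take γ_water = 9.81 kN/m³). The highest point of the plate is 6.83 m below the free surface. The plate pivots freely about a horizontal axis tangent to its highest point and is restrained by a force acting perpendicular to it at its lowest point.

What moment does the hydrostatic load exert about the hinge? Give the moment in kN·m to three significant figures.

M ≈ 587 kN·m

γ = 1.025 × 9.81 = 10.05525 kN/m³.
The centroid is at the centre, 1.3 m below the top of the plate, so the centroid depth is h_c = 6.83 + 1.3 = 8.13 m.
A = π(1.3)² = 5.30929 m².
Resultant F = γ·h_c·A = 10.05525 × 8.13 × 5.30929 = 434.03 kN.
I_c = πr⁴/4 = π × 1.3⁴/4 = 2.24318 m⁴.
Centre of pressure: y_p = y_c + I_c/(y_c·A) = 8.13 + 2.24318/(8.13 × 5.30929) = 8.13 + 0.0519681 = 8.18197 m along the plane.
The resultant acts 1.3 + 0.0519681 = 1.35197 m (along the plate) below the hinge at the top edge, so the moment about the hinge is M = F × 1.35197 = 434.03 × 1.35197 = 586.796 kN·m.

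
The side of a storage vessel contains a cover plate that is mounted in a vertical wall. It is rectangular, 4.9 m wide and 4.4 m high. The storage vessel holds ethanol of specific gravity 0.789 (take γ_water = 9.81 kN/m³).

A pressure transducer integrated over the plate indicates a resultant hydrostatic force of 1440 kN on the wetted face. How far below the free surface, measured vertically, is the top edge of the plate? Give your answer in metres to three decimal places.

d_top ≈ 6.429 m

γ = 0.789 × 9.81 = 7.74009 kN/m³.
A = 4.9 × 4.4 = 21.56 m².
From F = γ·h_c·A, the centroid depth is h_c = 1440/(7.74009 × 21.56) = 8.62914 m.
The centroid lies 4.4/2 = 2.2 m below the top edge, so the top edge sits at h_top = 8.62914 − 2.2 = 6.42914 m below the surface.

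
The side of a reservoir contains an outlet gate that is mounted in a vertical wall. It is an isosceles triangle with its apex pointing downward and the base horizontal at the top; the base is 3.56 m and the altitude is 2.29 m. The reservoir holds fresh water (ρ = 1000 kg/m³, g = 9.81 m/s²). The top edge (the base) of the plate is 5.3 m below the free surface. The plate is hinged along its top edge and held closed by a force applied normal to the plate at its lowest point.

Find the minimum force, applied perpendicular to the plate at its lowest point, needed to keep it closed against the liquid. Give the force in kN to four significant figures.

P ≈ 85.91 kN

γ = ρg = 1000 × 9.81 = 9810 N/m³ = 9.81 kN/m³.
With the apex down, the centroid sits h/3 = 2.29/3 = 0.763333 m below the base (the top edge), so the centroid depth is h_c = 5.3 + 0.763333 = 6.06333 m.
A = ½ × 3.56 × 2.29 = 4.0762 m².
Resultant F = γ·h_c·A = 9.81 × 6.06333 × 4.0762 = 242.458 kN.
I_c = b·h³/36 = 3.56 × 2.29³/36 = 1.18756 m⁴.
Centre of pressure: y_p = y_c + I_c/(y_c·A) = 6.06333 + 1.18756/(6.06333 × 4.0762) = 6.06333 + 0.0480495 = 6.11138 m along the plane.
The resultant acts 0.763333 + 0.0480495 = 0.811383 m (along the plate) below the hinge at the top edge, so the moment about the hinge is M = F × 0.811383 = 242.458 × 0.811383 = 196.726 kN·m.
A normal force at the bottom, 2.29 m from the hinge, must supply this moment: P = 196.726/2.29 = 85.9066 kN.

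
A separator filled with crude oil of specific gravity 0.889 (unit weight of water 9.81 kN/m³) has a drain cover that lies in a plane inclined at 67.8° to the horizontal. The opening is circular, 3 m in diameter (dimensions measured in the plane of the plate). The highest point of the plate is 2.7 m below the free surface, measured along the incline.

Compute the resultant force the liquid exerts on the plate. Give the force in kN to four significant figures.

F ≈ 239.7 kN

γ = 0.889 × 9.81 = 8.72109 kN/m³.
Let θ = 67.8° be the plate's angle to the horizontal; measure y along the incline from where the plane meets the free surface. Vertical depth h = y·sinθ with sinθ = 0.925871.
The centroid is at the centre, 1.5 m below the top of the plate, so y_c = 2.7 + 1.5 = 4.2 m and h_c = 4.2 × 0.925871 = 3.88866 m.
A = π(1.5)² = 7.06858 m².
Resultant F = γ·h_c·A = 8.72109 × 3.88866 × 7.06858 = 239.719 kN.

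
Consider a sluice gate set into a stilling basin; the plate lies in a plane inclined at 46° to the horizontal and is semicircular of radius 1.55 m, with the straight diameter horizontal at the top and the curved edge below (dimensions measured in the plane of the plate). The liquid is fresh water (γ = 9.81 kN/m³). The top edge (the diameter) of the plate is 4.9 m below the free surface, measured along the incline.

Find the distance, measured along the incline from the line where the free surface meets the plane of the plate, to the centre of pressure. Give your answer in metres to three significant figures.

γ = 9.81 kN/m³.
Let θ = 46° be the plate's angle to the horizontal; measure y along the incline from where the plane meets the free surface. Vertical depth h = y·sinθ with sinθ = 0.719340.
The centroid of a semicircle lies 4r/(3π) = 0.65784 m from the diameter, here below the top edge, so y_c = 4.9 + 0.65784 = 5.55784 m and h_c = 5.55784 × 0.719340 = 3.99798 m.
A = πr²/2 = π × 1.55²/2 = 3.77384 m².
Resultant F = γ·h_c·A = 9.81 × 3.99798 × 3.77384 = 148.011 kN.
I_c = (π/8 − 8/(9π))·r⁴ = 0.109757 × 1.55⁴ = 0.633518 m⁴.
Centre of pressure: y_p = y_c + I_c/(y_c·A) = 5.55784 + 0.633518/(5.55784 × 3.77384) = 5.55784 + 0.0302043 = 5.58804 m along the plane.

y_p = 5.59 m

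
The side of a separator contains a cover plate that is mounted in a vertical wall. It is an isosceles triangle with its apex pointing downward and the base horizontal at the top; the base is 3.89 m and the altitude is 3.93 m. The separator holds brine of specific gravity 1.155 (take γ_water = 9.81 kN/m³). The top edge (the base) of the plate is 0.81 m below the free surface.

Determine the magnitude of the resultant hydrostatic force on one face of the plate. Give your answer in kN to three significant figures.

γ = 1.155 × 9.81 = 11.33055 kN/m³.
With the apex down, the centroid sits h/3 = 3.93/3 = 1.31 m below the base (the top edge), so the centroid depth is h_c = 0.81 + 1.31 = 2.12 m.
A = ½ × 3.89 × 3.93 = 7.64385 m².
Resultant F = γ·h_c·A = 11.33055 × 2.12 × 7.64385 = 183.611 kN.

F ≈ 184 kN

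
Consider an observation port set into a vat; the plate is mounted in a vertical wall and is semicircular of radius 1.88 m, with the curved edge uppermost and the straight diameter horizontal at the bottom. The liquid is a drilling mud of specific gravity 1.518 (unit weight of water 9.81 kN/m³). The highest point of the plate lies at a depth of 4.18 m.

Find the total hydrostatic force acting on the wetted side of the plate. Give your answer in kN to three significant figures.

γ = 1.518 × 9.81 = 14.89158 kN/m³.
The centroid lies 4r/(3π) = 0.797897 m above the diameter, so r − 4r/(3π) = 1.88 − 0.797897 = 1.0821 m below the topmost point, so the centroid depth is h_c = 4.18 + 1.0821 = 5.2621 m.
A = πr²/2 = π × 1.88²/2 = 5.55182 m².
Resultant F = γ·h_c·A = 14.89158 × 5.2621 × 5.55182 = 435.046 kN.

F ≈ 435 kN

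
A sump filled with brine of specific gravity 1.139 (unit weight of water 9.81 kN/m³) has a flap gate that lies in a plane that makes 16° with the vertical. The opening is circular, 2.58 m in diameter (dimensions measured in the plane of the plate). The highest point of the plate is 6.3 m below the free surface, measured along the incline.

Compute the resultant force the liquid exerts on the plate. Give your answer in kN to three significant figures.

F ≈ 426 kN

γ = 1.139 × 9.81 = 11.17359 kN/m³.
The plate makes 16° with the vertical, i.e. θ = 90° − 16° = 74° to the horizontal. Measuring y along the incline from the free-surface line, vertical depth h = y·sinθ with sinθ = 0.961262.
The centroid is at the centre, 1.29 m below the top of the plate, so y_c = 6.3 + 1.29 = 7.59 m and h_c = 7.59 × 0.961262 = 7.29598 m.
A = π(1.29)² = 5.22792 m².
Resultant F = γ·h_c·A = 11.17359 × 7.29598 × 5.22792 = 426.192 kN.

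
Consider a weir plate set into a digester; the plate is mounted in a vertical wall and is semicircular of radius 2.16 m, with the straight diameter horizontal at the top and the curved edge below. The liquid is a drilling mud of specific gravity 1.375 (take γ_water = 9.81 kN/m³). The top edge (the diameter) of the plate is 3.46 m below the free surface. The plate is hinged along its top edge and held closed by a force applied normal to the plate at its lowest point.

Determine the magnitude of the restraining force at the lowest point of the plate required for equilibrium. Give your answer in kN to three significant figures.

P ≈ 199 kN

γ = 1.375 × 9.81 = 13.48875 kN/m³.
The centroid of a semicircle lies 4r/(3π) = 0.916732 m from the diameter, here below the top edge, so the centroid depth is h_c = 3.46 + 0.916732 = 4.37673 m.
A = πr²/2 = π × 2.16²/2 = 7.32871 m².
Resultant F = γ·h_c·A = 13.48875 × 4.37673 × 7.32871 = 432.662 kN.
I_c = (π/8 − 8/(9π))·r⁴ = 0.109757 × 2.16⁴ = 2.38917 m⁴.
Centre of pressure: y_p = y_c + I_c/(y_c·A) = 4.37673 + 2.38917/(4.37673 × 7.32871) = 4.37673 + 0.0744852 = 4.45122 m along the plane.
The resultant acts 0.916732 + 0.0744852 = 0.991217 m (along the plate) below the hinge at the top edge, so the moment about the hinge is M = F × 0.991217 = 432.662 × 0.991217 = 428.862 kN·m.
A normal force at the bottom, 2.16 m from the hinge, must supply this moment: P = 428.862/2.16 = 198.547 kN.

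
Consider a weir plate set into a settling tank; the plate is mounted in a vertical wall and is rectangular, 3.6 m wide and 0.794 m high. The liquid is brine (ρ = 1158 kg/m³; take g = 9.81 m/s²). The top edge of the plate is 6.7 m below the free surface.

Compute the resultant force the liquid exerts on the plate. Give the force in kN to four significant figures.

F ≈ 230.4 kN

γ = ρg = 1158 × 9.81 / 1000 = 11.35998 kN/m³.
The centroid lies 0.794/2 = 0.397 m below the top edge, so the centroid depth is h_c = 6.7 + 0.397 = 7.097 m.
A = 3.6 × 0.794 = 2.8584 m².
Resultant F = γ·h_c·A = 11.35998 × 7.097 × 2.8584 = 230.449 kN.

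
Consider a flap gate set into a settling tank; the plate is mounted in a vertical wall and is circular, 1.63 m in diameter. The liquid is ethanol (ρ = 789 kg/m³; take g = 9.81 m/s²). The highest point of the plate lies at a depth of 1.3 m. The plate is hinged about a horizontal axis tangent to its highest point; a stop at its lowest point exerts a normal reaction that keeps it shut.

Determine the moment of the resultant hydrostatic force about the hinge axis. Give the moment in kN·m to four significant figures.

M ≈ 30.52 kN·m

γ = ρg = 789 × 9.81 / 1000 = 7.74009 kN/m³.
The centroid is at the centre, 0.815 m below the top of the plate, so the centroid depth is h_c = 1.3 + 0.815 = 2.115 m.
A = π(0.815)² = 2.08672 m².
Resultant F = γ·h_c·A = 7.74009 × 2.115 × 2.08672 = 34.1602 kN.
I_c = πr⁴/4 = π × 0.815⁴/4 = 0.346514 m⁴.
Centre of pressure: y_p = y_c + I_c/(y_c·A) = 2.115 + 0.346514/(2.115 × 2.08672) = 2.115 + 0.0785138 = 2.19351 m along the plane.
The resultant acts 0.815 + 0.0785138 = 0.893514 m (along the plate) below the hinge at the top edge, so the moment about the hinge is M = F × 0.893514 = 34.1602 × 0.893514 = 30.5226 kN·m.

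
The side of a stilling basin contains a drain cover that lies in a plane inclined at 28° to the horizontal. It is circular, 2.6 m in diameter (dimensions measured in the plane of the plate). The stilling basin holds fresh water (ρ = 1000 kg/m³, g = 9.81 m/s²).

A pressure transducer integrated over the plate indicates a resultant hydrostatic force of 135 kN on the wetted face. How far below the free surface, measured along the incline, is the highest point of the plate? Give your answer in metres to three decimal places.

γ = ρg = 1000 × 9.81 = 9810 N/m³ = 9.81 kN/m³.
A = π(1.3)² = 5.30929 m².
From F = γ·h_c·A, the centroid depth is h_c = 135/(9.81 × 5.30929) = 2.59196 m.
Let θ = 28° be the plate's angle to the horizontal; measure y along the incline from where the plane meets the free surface. Vertical depth h = y·sinθ with sinθ = 0.469472.
Along the incline, y_c = h_c/sinθ = 2.59196/0.469472 = 5.52101 m.
The centroid is at the centre, 1.3 m below the top of the plate, so the highest point sits at y_top = 5.52101 − 1.3 = 4.22101 m along the incline.

y_top ≈ 4.221 m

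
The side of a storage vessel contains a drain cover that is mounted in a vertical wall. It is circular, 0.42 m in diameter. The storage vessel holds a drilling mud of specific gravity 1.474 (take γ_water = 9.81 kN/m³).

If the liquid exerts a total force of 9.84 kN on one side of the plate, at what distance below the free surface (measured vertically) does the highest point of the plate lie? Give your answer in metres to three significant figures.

γ = 1.474 × 9.81 = 14.45994 kN/m³.
A = π(0.21)² = 0.138544 m².
From F = γ·h_c·A, the centroid depth is h_c = 9.84/(14.45994 × 0.138544) = 4.9118 m.
The centroid is at the centre, 0.21 m below the top of the plate, so the highest point sits at h_top = 4.9118 − 0.21 = 4.7018 m below the surface.

d_top ≈ 4.70 m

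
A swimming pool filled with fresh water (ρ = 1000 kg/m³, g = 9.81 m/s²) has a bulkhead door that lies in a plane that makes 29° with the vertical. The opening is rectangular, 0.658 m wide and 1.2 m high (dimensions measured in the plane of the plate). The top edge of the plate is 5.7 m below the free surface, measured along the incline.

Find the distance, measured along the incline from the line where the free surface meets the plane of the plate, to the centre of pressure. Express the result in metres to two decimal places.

y_p = 6.32 m

γ = ρg = 1000 × 9.81 = 9810 N/m³ = 9.81 kN/m³.
The plate makes 29° with the vertical, i.e. θ = 90° − 29° = 61° to the horizontal. Measuring y along the incline from the free-surface line, vertical depth h = y·sinθ with sinθ = 0.874620.
The centroid lies 1.2/2 = 0.6 m below the top edge, so y_c = 5.7 + 0.6 = 6.3 m and h_c = 6.3 × 0.874620 = 5.51011 m.
A = 0.658 × 1.2 = 0.7896 m².
Resultant F = γ·h_c·A = 9.81 × 5.51011 × 0.7896 = 42.6812 kN.
I_c = b·h³/12 = 0.658 × 1.2³/12 = 0.094752 m⁴.
Centre of pressure: y_p = y_c + I_c/(y_c·A) = 6.3 + 0.094752/(6.3 × 0.7896) = 6.3 + 0.0190476 = 6.31905 m along the plane.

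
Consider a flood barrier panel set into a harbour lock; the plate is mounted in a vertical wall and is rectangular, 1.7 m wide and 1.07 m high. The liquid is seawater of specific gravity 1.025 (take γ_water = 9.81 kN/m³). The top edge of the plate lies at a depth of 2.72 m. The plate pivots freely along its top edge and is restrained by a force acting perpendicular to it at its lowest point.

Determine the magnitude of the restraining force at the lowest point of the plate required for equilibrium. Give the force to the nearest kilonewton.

γ = 1.025 × 9.81 = 10.05525 kN/m³.
The centroid lies 1.07/2 = 0.535 m below the top edge, so the centroid depth is h_c = 2.72 + 0.535 = 3.255 m.
A = 1.7 × 1.07 = 1.819 m².
Resultant F = γ·h_c·A = 10.05525 × 3.255 × 1.819 = 59.5356 kN.
I_c = b·h³/12 = 1.7 × 1.07³/12 = 0.173548 m⁴.
Centre of pressure: y_p = y_c + I_c/(y_c·A) = 3.255 + 0.173548/(3.255 × 1.819) = 3.255 + 0.0293114 = 3.28431 m along the plane.
The resultant acts 0.535 + 0.0293114 = 0.564311 m (along the plate) below the hinge at the top edge, so the moment about the hinge is M = F × 0.564311 = 59.5356 × 0.564311 = 33.5966 kN·m.
A normal force at the bottom, 1.07 m from the hinge, must supply this moment: P = 33.5966/1.07 = 31.3987 kN.

P ≈ 31 kN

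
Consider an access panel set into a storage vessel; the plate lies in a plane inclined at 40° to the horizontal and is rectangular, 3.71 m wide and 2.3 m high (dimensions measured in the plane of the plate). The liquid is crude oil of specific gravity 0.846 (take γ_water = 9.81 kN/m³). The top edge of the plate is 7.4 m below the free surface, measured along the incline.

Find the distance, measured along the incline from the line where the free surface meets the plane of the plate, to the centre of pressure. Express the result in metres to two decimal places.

γ = 0.846 × 9.81 = 8.29926 kN/m³.
Let θ = 40° be the plate's angle to the horizontal; measure y along the incline from where the plane meets the free surface. Vertical depth h = y·sinθ with sinθ = 0.642788.
The centroid lies 2.3/2 = 1.15 m below the top edge, so y_c = 7.4 + 1.15 = 8.55 m and h_c = 8.55 × 0.642788 = 5.49584 m.
A = 3.71 × 2.3 = 8.533 m².
Resultant F = γ·h_c·A = 8.29926 × 5.49584 × 8.533 = 389.202 kN.
I_c = b·h³/12 = 3.71 × 2.3³/12 = 3.76163 m⁴.
Centre of pressure: y_p = y_c + I_c/(y_c·A) = 8.55 + 3.76163/(8.55 × 8.533) = 8.55 + 0.0515594 = 8.60156 m along the plane.

y_p = 8.60 m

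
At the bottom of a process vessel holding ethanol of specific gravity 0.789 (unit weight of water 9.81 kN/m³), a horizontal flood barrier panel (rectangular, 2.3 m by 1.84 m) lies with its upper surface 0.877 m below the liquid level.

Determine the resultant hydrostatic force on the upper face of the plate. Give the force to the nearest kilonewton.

γ = 0.789 × 9.81 = 7.74009 kN/m³.
The plate is horizontal, so pressure is uniform at p = γ·h = 7.74009 × 0.877 = 6.78806 kN/m².
A = 2.3 × 1.84 = 4.232 m².
F = p·A = 6.78806 × 4.232 = 28.7271 kN.

F ≈ 29 kN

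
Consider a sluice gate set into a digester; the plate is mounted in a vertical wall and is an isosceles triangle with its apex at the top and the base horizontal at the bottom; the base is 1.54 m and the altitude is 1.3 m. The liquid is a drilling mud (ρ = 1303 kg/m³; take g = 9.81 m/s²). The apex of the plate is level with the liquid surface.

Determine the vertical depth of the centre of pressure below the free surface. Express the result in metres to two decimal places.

γ = ρg = 1303 × 9.81 / 1000 = 12.78243 kN/m³.
With the apex up, the centroid sits 2h/3 = 2 × 1.3/3 = 0.866667 m below the apex, so the centroid depth is h_c = 0.866667 m.
A = ½ × 1.54 × 1.3 = 1.001 m².
Resultant F = γ·h_c·A = 12.78243 × 0.866667 × 1.001 = 11.0892 kN.
I_c = b·h³/36 = 1.54 × 1.3³/36 = 0.0939828 m⁴.
Centre of pressure: y_p = y_c + I_c/(y_c·A) = 0.866667 + 0.0939828/(0.866667 × 1.001) = 0.866667 + 0.108333 = 0.975 m along the plane.

h_p = 0.98 m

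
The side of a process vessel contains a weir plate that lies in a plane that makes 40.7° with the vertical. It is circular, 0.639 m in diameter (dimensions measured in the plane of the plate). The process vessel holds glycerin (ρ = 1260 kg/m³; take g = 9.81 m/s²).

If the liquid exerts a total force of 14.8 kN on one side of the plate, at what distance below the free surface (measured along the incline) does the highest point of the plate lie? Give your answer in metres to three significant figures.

γ = ρg = 1260 × 9.81 / 1000 = 12.3606 kN/m³.
A = π(0.3195)² = 0.320695 m².
From F = γ·h_c·A, the centroid depth is h_c = 14.8/(12.3606 × 0.320695) = 3.73362 m.
The plate makes 40.7° with the vertical, i.e. θ = 90° − 40.7° = 49.3° to the horizontal. Measuring y along the incline from the free-surface line, vertical depth h = y·sinθ with sinθ = 0.758134.
Along the incline, y_c = h_c/sinθ = 3.73362/0.758134 = 4.92475 m.
The centroid is at the centre, 0.3195 m below the top of the plate, so the highest point sits at y_top = 4.92475 − 0.3195 = 4.60525 m along the incline.

y_top ≈ 4.61 m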